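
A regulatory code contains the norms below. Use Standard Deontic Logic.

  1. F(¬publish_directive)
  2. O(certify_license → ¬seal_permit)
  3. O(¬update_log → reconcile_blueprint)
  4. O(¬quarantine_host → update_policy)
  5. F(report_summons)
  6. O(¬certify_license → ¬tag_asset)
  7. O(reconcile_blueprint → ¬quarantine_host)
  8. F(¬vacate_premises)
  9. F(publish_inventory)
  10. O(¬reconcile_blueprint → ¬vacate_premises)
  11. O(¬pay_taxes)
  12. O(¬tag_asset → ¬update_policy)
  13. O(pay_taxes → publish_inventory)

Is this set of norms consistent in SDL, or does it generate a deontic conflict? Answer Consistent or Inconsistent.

Consistent

Premise 13 is O(pay_taxes → publish_inventory), but O(pay_taxes) is not derivable from the premises, so it does not yield O(publish_inventory).
So O(publish_inventory) is not derivable, and the apparent clash with O(¬publish_inventory) does not arise.
A world satisfying every obligation exists (e.g. certify_license=true, pay_taxes=false, publish_directive=true, publish_inventory=false, quarantine_host=false, reconcile_blueprint=true, report_summons=false, seal_permit=false, tag_asset=true, update_log=false, update_policy=true, vacate_premises=true); no atom is both obligatory and forbidden, so the set is consistent.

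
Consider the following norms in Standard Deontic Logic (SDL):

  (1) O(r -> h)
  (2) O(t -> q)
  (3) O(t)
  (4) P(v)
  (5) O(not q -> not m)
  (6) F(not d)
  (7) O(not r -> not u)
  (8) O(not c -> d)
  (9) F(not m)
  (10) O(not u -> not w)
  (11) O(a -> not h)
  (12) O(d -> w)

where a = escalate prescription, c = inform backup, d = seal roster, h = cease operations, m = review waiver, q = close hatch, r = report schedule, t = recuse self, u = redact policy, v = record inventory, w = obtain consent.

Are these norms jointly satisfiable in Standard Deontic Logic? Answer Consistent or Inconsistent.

Consistent

Premise 5 is O(not q -> not m), but O(not q) is not derivable from the premises, so it does not yield O(not m).
So O(not m) is not derivable, and the apparent clash with O(m) does not arise.
A world satisfying every obligation exists (e.g. a=false, c=false, d=true, h=true, m=true, q=true, r=true, t=true, u=true, v=false, w=true); no atom is both obligatory and forbidden, so the set is consistent.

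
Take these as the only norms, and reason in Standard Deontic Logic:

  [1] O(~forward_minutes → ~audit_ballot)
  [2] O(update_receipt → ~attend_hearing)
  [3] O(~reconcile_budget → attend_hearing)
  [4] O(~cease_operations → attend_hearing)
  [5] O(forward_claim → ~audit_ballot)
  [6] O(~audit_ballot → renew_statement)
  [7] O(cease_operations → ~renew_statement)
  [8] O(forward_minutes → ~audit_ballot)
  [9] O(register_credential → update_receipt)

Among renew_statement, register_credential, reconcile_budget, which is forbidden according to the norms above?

register_credential

By case analysis on ~forward_minutes: premise 1 gives O(~forward_minutes → ~audit_ballot) and premise 8 gives O(forward_minutes → ~audit_ballot), so O(~audit_ballot) either way.
Applying K to premise 6 (O(~audit_ballot → renew_statement)) and O(~audit_ballot) yields O(renew_statement).
Premise 7, O(cease_operations → ~renew_statement), contraposes to O(renew_statement → ~cease_operations); with O(renew_statement) we get O(~cease_operations).
Premise 4 is O(~cease_operations → attend_hearing); since O(~cease_operations), deontic closure gives O(attend_hearing).
Premise 2 is O(update_receipt → ~attend_hearing); contrapositively O(attend_hearing → ~update_receipt). Since O(attend_hearing) holds, K gives O(~update_receipt).
The contrapositive of premise 9 (O(register_credential → update_receipt)) is O(~update_receipt → ~register_credential), and O(~update_receipt) is already established, so O(~register_credential).
So O(~register_credential) holds, i.e. register_credential is forbidden. None of the other listed options is forbidden under the premises.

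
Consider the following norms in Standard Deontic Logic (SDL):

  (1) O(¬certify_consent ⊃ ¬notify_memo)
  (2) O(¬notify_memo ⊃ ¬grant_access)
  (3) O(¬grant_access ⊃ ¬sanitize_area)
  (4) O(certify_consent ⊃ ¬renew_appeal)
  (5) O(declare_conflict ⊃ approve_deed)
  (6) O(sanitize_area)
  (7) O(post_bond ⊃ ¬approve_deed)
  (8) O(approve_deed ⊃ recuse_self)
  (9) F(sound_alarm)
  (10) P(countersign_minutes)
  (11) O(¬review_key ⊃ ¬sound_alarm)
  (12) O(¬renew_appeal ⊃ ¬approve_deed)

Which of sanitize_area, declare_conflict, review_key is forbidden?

declare_conflict

Premise 6 states O(sanitize_area) outright.
Premise 3, O(¬grant_access ⊃ ¬sanitize_area), contraposes to O(sanitize_area ⊃ grant_access); with O(sanitize_area) we get O(grant_access).
Premise 2 is O(¬notify_memo ⊃ ¬grant_access); contrapositively O(grant_access ⊃ notify_memo). Since O(grant_access) holds, K gives O(notify_memo).
Premise 1, O(¬certify_consent ⊃ ¬notify_memo), contraposes to O(notify_memo ⊃ certify_consent); with O(notify_memo) we get O(certify_consent).
Applying K to premise 4 (O(certify_consent ⊃ ¬renew_appeal)) and O(certify_consent) yields O(¬renew_appeal).
From O(¬renew_appeal) and premise 12, O(¬renew_appeal ⊃ ¬approve_deed), we obtain O(¬approve_deed).
Premise 5, O(declare_conflict ⊃ approve_deed), contraposes to O(¬approve_deed ⊃ ¬declare_conflict); with O(¬approve_deed) we get O(¬declare_conflict).
So O(¬declare_conflict) holds, i.e. declare_conflict is forbidden. None of the other listed options is forbidden under the premises.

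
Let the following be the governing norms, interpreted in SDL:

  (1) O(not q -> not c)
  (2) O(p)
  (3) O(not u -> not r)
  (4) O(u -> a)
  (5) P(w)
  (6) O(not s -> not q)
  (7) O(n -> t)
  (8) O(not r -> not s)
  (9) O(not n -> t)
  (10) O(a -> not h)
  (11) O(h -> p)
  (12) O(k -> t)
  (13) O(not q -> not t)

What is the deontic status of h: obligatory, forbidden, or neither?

Forbidden

By case analysis on not n: premise 9 gives O(not n -> t) and premise 7 gives O(n -> t), so O(t) either way.
The contrapositive of premise 13 (O(not q -> not t)) is O(t -> q), and O(t) is already established, so O(q).
The contrapositive of premise 6 (O(not s -> not q)) is O(q -> s), and O(q) is already established, so O(s).
Premise 8 is O(not r -> not s); contrapositively O(s -> r). Since O(s) holds, K gives O(r).
Premise 3 is O(not u -> not r); contrapositively O(r -> u). Since O(r) holds, K gives O(u).
From O(u) and premise 4, O(u -> a), we obtain O(a).
Applying K to premise 10 (O(a -> not h)) and O(a) yields O(not h).
Premises 1, 2, 5, 11, 12 do not contribute to this derivation.
Thus O(not h), which is F(h): h is forbidden.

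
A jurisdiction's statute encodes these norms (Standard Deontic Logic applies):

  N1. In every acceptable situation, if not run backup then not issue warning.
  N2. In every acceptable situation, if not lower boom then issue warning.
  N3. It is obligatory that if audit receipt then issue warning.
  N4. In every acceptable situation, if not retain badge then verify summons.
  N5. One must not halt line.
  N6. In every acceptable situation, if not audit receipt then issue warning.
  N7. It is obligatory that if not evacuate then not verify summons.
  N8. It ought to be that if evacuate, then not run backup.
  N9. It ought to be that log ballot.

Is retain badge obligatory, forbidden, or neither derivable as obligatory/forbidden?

By case analysis on audit_receipt: premise 3 gives O(audit_receipt → issue_warning) and premise 6 gives O(¬audit_receipt → issue_warning), so O(issue_warning) either way.
Premise 1 is O(¬run_backup → ¬issue_warning); contrapositively O(issue_warning → run_backup). Since O(issue_warning) holds, K gives O(run_backup).
Premise 8, O(evacuate → ¬run_backup), contraposes to O(run_backup → ¬evacuate); with O(run_backup) we get O(¬evacuate).
With premise 7, O(¬evacuate → ¬verify_summons), the K-axiom yields O(¬verify_summons).
Premise 4 is O(¬retain_badge → verify_summons); contrapositively O(¬verify_summons → retain_badge). Since O(¬verify_summons) holds, K gives O(retain_badge).
Premises 2, 5, 9 do not contribute to this derivation.
Hence retain_badge is obligatory.

Obligatory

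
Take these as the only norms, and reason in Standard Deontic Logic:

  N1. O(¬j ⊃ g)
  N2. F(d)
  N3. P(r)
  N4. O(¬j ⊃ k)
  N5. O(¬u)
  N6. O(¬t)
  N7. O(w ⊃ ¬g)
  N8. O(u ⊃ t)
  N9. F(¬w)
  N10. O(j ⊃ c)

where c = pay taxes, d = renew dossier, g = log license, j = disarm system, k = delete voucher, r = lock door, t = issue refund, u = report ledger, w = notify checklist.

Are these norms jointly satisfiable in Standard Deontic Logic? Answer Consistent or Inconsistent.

Premise 8 is O(u ⊃ t), but O(u) is not derivable from the premises, so it does not yield O(t).
So O(t) is not derivable, and the apparent clash with O(¬t) does not arise.
A world satisfying every obligation exists (e.g. c=true, d=false, g=false, j=true, k=false, r=false, t=false, u=false, w=true); no atom is both obligatory and forbidden, so the set is consistent.

Consistent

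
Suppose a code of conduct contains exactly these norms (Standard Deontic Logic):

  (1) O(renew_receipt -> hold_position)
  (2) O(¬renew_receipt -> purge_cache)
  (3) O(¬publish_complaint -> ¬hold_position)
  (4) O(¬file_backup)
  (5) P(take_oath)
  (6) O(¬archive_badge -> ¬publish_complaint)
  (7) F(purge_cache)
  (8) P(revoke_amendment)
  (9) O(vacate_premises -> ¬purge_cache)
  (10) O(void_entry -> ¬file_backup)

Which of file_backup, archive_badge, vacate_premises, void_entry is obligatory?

archive_badge

Premise 7, F(purge_cache), is equivalent to O(¬purge_cache).
Premise 2, O(¬renew_receipt -> purge_cache), contraposes to O(¬purge_cache -> renew_receipt); with O(¬purge_cache) we get O(renew_receipt).
With premise 1, O(renew_receipt -> hold_position), the K-axiom yields O(hold_position).
Premise 3 is O(¬publish_complaint -> ¬hold_position); contrapositively O(hold_position -> publish_complaint). Since O(hold_position) holds, K gives O(publish_complaint).
Premise 6 is O(¬archive_badge -> ¬publish_complaint); contrapositively O(publish_complaint -> archive_badge). Since O(publish_complaint) holds, K gives O(archive_badge).
So O(archive_badge) holds — archive_badge is obligatory. None of the other listed options is made obligatory by any chain of premises.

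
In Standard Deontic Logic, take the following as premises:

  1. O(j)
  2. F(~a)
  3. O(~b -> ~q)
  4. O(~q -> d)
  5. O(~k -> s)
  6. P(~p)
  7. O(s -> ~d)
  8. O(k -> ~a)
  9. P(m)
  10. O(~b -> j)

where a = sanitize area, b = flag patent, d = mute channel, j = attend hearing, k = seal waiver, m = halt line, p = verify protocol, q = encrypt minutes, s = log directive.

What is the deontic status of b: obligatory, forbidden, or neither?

Obligatory

F(~a) at premise 2 means O(a).
Premise 8, O(k -> ~a), contraposes to O(a -> ~k); with O(a) we get O(~k).
Premise 5 is O(~k -> s); since O(~k), deontic closure gives O(s).
From O(s) and premise 7, O(s -> ~d), we obtain O(~d).
The contrapositive of premise 4 (O(~q -> d)) is O(~d -> q), and O(~d) is already established, so O(q).
Premise 3, O(~b -> ~q), contraposes to O(q -> b); with O(q) we get O(b).
Premises 1, 6, 9, 10 do not contribute to this derivation.
Hence b is obligatory.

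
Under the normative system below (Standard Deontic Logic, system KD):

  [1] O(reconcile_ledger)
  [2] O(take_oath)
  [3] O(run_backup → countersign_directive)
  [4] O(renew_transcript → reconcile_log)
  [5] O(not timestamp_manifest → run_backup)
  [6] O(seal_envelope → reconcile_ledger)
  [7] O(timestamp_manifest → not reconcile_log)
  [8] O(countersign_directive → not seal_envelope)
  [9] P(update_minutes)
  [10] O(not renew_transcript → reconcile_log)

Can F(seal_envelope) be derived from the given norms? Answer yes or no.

Yes

By case analysis on not renew_transcript: premise 10 gives O(not renew_transcript → reconcile_log) and premise 4 gives O(renew_transcript → reconcile_log), so O(reconcile_log) either way.
The contrapositive of premise 7 (O(timestamp_manifest → not reconcile_log)) is O(reconcile_log → not timestamp_manifest), and O(reconcile_log) is already established, so O(not timestamp_manifest).
Applying K to premise 5 (O(not timestamp_manifest → run_backup)) and O(not timestamp_manifest) yields O(run_backup).
From O(run_backup) and premise 3, O(run_backup → countersign_directive), we obtain O(countersign_directive).
From O(countersign_directive) and premise 8, O(countersign_directive → not seal_envelope), we obtain O(not seal_envelope).
Premises 1, 2, 6, 9 do not contribute to this derivation.
So O(not seal_envelope) holds, i.e. F(seal_envelope). The claim follows.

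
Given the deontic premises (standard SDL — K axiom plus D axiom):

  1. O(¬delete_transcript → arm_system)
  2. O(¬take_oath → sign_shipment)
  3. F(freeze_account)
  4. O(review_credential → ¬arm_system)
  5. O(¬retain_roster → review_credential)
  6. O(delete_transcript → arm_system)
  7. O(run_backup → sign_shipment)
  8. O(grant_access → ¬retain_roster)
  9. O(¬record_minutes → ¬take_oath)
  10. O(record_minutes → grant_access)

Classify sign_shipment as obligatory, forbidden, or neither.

Obligatory

By case analysis on delete_transcript: premise 6 gives O(delete_transcript → arm_system) and premise 1 gives O(¬delete_transcript → arm_system), so O(arm_system) either way.
The contrapositive of premise 4 (O(review_credential → ¬arm_system)) is O(arm_system → ¬review_credential), and O(arm_system) is already established, so O(¬review_credential).
Premise 5, O(¬retain_roster → review_credential), contraposes to O(¬review_credential → retain_roster); with O(¬review_credential) we get O(retain_roster).
Premise 8, O(grant_access → ¬retain_roster), contraposes to O(retain_roster → ¬grant_access); with O(retain_roster) we get O(¬grant_access).
The contrapositive of premise 10 (O(record_minutes → grant_access)) is O(¬grant_access → ¬record_minutes), and O(¬grant_access) is already established, so O(¬record_minutes).
With premise 9, O(¬record_minutes → ¬take_oath), the K-axiom yields O(¬take_oath).
With premise 2, O(¬take_oath → sign_shipment), the K-axiom yields O(sign_shipment).
Premises 3, 7 do not contribute to this derivation.
Hence sign_shipment is obligatory.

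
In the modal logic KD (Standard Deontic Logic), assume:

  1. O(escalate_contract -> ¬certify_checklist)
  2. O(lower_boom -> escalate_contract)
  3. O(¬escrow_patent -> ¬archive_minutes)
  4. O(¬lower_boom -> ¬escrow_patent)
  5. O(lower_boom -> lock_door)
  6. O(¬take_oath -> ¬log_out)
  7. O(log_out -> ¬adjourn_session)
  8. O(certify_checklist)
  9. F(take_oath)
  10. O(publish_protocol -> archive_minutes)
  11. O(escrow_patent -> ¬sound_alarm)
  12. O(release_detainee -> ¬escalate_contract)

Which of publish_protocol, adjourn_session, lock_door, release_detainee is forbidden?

Premise 8 gives O(certify_checklist).
The contrapositive of premise 1 (O(escalate_contract -> ¬certify_checklist)) is O(certify_checklist -> ¬escalate_contract), and O(certify_checklist) is already established, so O(¬escalate_contract).
Premise 2 is O(lower_boom -> escalate_contract); contrapositively O(¬escalate_contract -> ¬lower_boom). Since O(¬escalate_contract) holds, K gives O(¬lower_boom).
Applying K to premise 4 (O(¬lower_boom -> ¬escrow_patent)) and O(¬lower_boom) yields O(¬escrow_patent).
Applying K to premise 3 (O(¬escrow_patent -> ¬archive_minutes)) and O(¬escrow_patent) yields O(¬archive_minutes).
The contrapositive of premise 10 (O(publish_protocol -> archive_minutes)) is O(¬archive_minutes -> ¬publish_protocol), and O(¬archive_minutes) is already established, so O(¬publish_protocol).
So O(¬publish_protocol) holds, i.e. publish_protocol is forbidden. None of the other listed options is forbidden under the premises.

publish_protocol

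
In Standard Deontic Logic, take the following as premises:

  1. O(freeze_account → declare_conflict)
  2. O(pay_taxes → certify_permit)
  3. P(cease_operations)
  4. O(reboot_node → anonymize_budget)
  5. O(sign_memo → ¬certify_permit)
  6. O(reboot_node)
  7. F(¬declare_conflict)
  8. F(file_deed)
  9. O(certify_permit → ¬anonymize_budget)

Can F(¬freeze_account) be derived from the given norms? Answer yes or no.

Premise 1 is O(freeze_account → declare_conflict); even if O(declare_conflict) held, inferring O(freeze_account) would be affirming the consequent — invalid.
No other premise forces O(freeze_account). An ideal world satisfying every premise can still have ¬freeze_account true, so F(¬freeze_account) is not derivable.

No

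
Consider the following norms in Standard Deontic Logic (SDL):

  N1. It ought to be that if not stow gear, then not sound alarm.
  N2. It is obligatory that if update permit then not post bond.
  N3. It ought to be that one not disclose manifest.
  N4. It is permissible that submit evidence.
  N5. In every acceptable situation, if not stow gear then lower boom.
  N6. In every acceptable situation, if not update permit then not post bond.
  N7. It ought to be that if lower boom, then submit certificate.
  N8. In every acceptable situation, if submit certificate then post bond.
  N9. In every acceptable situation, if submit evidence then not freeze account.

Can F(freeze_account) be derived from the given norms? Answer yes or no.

Premise 9 is O(submit_evidence → ¬freeze_account), but O(submit_evidence) is not derivable from the premises (the permission P(submit_evidence) asserts only ¬O(¬submit_evidence), not O(submit_evidence)), so it does not yield O(¬freeze_account).
No other premise forces O(¬freeze_account). An ideal world satisfying every premise can still have freeze_account true, so F(freeze_account) is not derivable.

No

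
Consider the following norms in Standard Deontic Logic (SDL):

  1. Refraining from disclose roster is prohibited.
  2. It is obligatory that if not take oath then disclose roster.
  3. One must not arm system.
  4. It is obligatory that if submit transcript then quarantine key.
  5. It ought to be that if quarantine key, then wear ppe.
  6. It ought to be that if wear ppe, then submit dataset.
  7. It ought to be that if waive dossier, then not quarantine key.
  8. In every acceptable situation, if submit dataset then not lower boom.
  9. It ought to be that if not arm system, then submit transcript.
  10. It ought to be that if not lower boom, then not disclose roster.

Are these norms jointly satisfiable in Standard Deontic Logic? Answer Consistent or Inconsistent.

Inconsistent

Premise 1 is F(¬disclose_roster), i.e. O(disclose_roster).
Premise 10, O(¬lower_boom → ¬disclose_roster), contraposes to O(disclose_roster → lower_boom); with O(disclose_roster) we get O(lower_boom).
Premise 8, O(submit_dataset → ¬lower_boom), contraposes to O(lower_boom → ¬submit_dataset); with O(lower_boom) we get O(¬submit_dataset).
The contrapositive of premise 6 (O(wear_ppe → submit_dataset)) is O(¬submit_dataset → ¬wear_ppe), and O(¬submit_dataset) is already established, so O(¬wear_ppe).
The contrapositive of premise 5 (O(quarantine_key → wear_ppe)) is O(¬wear_ppe → ¬quarantine_key), and O(¬wear_ppe) is already established, so O(¬quarantine_key).
The contrapositive of premise 4 (O(submit_transcript → quarantine_key)) is O(¬quarantine_key → ¬submit_transcript), and O(¬quarantine_key) is already established, so O(¬submit_transcript).
The contrapositive of premise 9 (O(¬arm_system → submit_transcript)) is O(¬submit_transcript → arm_system), and O(¬submit_transcript) is already established, so O(arm_system).
However, F(arm_system) at premise 3 amounts to O(¬arm_system).
We now have both O(arm_system) and O(¬arm_system) — arm_system is simultaneously obligatory and forbidden, violating the D-axiom.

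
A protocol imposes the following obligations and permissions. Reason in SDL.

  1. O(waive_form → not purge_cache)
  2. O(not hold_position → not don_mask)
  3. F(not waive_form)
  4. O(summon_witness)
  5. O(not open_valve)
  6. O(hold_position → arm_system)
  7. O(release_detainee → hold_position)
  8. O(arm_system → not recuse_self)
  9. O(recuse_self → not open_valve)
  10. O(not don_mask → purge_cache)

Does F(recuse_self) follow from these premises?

Yes

F(not waive_form) at premise 3 means O(waive_form).
Premise 1 is O(waive_form → not purge_cache); since O(waive_form), deontic closure gives O(not purge_cache).
Premise 10 is O(not don_mask → purge_cache); contrapositively O(not purge_cache → don_mask). Since O(not purge_cache) holds, K gives O(don_mask).
Premise 2, O(not hold_position → not don_mask), contraposes to O(don_mask → hold_position); with O(don_mask) we get O(hold_position).
From O(hold_position) and premise 6, O(hold_position → arm_system), we obtain O(arm_system).
Premise 8 is O(arm_system → not recuse_self); since O(arm_system), deontic closure gives O(not recuse_self).
Premises 4, 5, 7, 9 do not contribute to this derivation.
So O(not recuse_self) holds, i.e. F(recuse_self). The claim follows.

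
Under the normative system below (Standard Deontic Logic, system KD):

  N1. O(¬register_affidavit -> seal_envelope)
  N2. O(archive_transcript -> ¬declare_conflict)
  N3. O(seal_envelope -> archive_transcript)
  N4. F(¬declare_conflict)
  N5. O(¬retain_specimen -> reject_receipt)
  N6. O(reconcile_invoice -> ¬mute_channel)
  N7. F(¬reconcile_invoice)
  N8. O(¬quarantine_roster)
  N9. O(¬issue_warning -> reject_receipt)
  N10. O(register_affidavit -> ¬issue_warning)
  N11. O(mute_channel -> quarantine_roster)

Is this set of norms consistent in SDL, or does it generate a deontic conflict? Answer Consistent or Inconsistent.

Consistent

Premise 11 is O(mute_channel -> quarantine_roster), but O(mute_channel) is not derivable from the premises, so it does not yield O(quarantine_roster).
So O(quarantine_roster) is not derivable, and the apparent clash with O(¬quarantine_roster) does not arise.
A world satisfying every obligation exists (e.g. archive_transcript=false, declare_conflict=true, issue_warning=false, mute_channel=false, quarantine_roster=false, reconcile_invoice=true, register_affidavit=true, reject_receipt=true, retain_specimen=false, seal_envelope=false); no atom is both obligatory and forbidden, so the set is consistent.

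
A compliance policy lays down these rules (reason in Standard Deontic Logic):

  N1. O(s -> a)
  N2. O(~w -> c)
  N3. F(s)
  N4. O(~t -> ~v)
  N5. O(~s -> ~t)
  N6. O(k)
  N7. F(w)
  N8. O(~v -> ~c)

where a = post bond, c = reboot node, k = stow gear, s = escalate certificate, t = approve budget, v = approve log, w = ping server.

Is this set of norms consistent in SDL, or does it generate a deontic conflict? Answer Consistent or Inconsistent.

Inconsistent

F(s) at premise 3 means O(~s).
With premise 5, O(~s -> ~t), the K-axiom yields O(~t).
Applying K to premise 4 (O(~t -> ~v)) and O(~t) yields O(~v).
From O(~v) and premise 8, O(~v -> ~c), we obtain O(~c).
The contrapositive of premise 2 (O(~w -> c)) is O(~c -> w), and O(~c) is already established, so O(w).
However, F(w) at premise 7 amounts to O(~w).
We now have both O(w) and O(~w) — w is simultaneously obligatory and forbidden, violating the D-axiom.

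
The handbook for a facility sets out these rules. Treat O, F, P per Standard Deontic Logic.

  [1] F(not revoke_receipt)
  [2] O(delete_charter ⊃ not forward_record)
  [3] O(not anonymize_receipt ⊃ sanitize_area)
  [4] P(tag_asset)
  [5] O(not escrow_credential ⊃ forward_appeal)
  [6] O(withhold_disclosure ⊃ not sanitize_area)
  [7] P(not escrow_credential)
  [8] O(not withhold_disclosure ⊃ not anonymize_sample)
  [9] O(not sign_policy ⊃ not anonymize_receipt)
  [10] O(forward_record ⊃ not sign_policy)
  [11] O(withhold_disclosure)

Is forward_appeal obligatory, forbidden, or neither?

Neither

Premise 5 is O(not escrow_credential ⊃ forward_appeal), but O(not escrow_credential) is not derivable from the premises (the permission P(not escrow_credential) asserts only not O(escrow_credential), not O(not escrow_credential)), so it does not yield O(forward_appeal).
No premise or chain of K-axiom applications forces O(forward_appeal), and none forces O(not forward_appeal). So forward_appeal is neither obligatory nor forbidden under these norms.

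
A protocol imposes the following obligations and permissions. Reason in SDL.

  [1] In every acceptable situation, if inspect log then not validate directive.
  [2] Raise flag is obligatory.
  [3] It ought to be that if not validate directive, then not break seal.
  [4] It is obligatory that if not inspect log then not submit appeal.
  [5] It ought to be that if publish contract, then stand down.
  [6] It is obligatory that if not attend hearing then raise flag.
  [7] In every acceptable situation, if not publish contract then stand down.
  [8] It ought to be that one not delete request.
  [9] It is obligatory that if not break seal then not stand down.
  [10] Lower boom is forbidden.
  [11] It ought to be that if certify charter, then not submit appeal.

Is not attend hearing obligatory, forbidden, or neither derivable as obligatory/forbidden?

Neither

Premise 6 is O(¬attend_hearing → raise_flag); even if O(raise_flag) held, inferring O(¬attend_hearing) would be affirming the consequent — invalid.
No premise or chain of K-axiom applications forces O(¬attend_hearing), and none forces O(attend_hearing). So ¬attend_hearing is neither obligatory nor forbidden under these norms.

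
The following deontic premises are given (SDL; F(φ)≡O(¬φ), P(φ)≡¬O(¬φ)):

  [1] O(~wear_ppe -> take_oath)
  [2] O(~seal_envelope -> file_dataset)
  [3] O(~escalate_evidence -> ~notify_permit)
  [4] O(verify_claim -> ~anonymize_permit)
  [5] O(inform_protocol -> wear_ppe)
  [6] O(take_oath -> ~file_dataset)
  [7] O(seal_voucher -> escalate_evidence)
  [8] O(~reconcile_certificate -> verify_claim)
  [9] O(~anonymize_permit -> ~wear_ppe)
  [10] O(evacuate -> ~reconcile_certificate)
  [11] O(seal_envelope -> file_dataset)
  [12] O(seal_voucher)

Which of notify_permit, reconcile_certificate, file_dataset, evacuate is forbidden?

evacuate

Premises 2 and 11 are O(~seal_envelope -> file_dataset) and O(seal_envelope -> file_dataset); every ideal world satisfies ~seal_envelope or seal_envelope, so in either case file_dataset holds — hence O(file_dataset).
Premise 6 is O(take_oath -> ~file_dataset); contrapositively O(file_dataset -> ~take_oath). Since O(file_dataset) holds, K gives O(~take_oath).
The contrapositive of premise 1 (O(~wear_ppe -> take_oath)) is O(~take_oath -> wear_ppe), and O(~take_oath) is already established, so O(wear_ppe).
The contrapositive of premise 9 (O(~anonymize_permit -> ~wear_ppe)) is O(wear_ppe -> anonymize_permit), and O(wear_ppe) is already established, so O(anonymize_permit).
Premise 4, O(verify_claim -> ~anonymize_permit), contraposes to O(anonymize_permit -> ~verify_claim); with O(anonymize_permit) we get O(~verify_claim).
Premise 8, O(~reconcile_certificate -> verify_claim), contraposes to O(~verify_claim -> reconcile_certificate); with O(~verify_claim) we get O(reconcile_certificate).
The contrapositive of premise 10 (O(evacuate -> ~reconcile_certificate)) is O(reconcile_certificate -> ~evacuate), and O(reconcile_certificate) is already established, so O(~evacuate).
So O(~evacuate) holds, i.e. evacuate is forbidden. None of the other listed options is forbidden under the premises.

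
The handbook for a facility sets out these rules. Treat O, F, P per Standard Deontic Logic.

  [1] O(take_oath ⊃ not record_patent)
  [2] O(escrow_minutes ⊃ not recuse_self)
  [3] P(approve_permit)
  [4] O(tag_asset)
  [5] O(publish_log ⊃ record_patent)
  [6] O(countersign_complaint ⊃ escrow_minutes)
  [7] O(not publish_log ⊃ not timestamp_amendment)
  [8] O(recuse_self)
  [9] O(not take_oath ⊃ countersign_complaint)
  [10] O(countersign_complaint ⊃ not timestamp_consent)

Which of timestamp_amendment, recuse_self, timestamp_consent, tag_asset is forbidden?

timestamp_amendment

Premise 8 gives O(recuse_self).
The contrapositive of premise 2 (O(escrow_minutes ⊃ not recuse_self)) is O(recuse_self ⊃ not escrow_minutes), and O(recuse_self) is already established, so O(not escrow_minutes).
Premise 6 is O(countersign_complaint ⊃ escrow_minutes); contrapositively O(not escrow_minutes ⊃ not countersign_complaint). Since O(not escrow_minutes) holds, K gives O(not countersign_complaint).
Premise 9, O(not take_oath ⊃ countersign_complaint), contraposes to O(not countersign_complaint ⊃ take_oath); with O(not countersign_complaint) we get O(take_oath).
Applying K to premise 1 (O(take_oath ⊃ not record_patent)) and O(take_oath) yields O(not record_patent).
Premise 5 is O(publish_log ⊃ record_patent); contrapositively O(not record_patent ⊃ not publish_log). Since O(not record_patent) holds, K gives O(not publish_log).
With premise 7, O(not publish_log ⊃ not timestamp_amendment), the K-axiom yields O(not timestamp_amendment).
So O(not timestamp_amendment) holds, i.e. timestamp_amendment is forbidden. None of the other listed options is forbidden under the premises.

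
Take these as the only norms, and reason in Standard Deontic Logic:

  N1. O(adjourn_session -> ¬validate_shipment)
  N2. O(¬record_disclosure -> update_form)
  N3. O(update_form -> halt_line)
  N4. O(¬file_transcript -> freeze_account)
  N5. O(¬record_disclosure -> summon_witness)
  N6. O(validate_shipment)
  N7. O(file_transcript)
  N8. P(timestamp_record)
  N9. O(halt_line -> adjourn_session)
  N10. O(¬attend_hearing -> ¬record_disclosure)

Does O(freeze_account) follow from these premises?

No

Premise 4 is O(¬file_transcript -> freeze_account), but O(¬file_transcript) is not derivable from the premises, so it does not yield O(freeze_account).
No other premise forces O(freeze_account). An ideal world satisfying every premise can still have freeze_account false, so O(freeze_account) is not derivable.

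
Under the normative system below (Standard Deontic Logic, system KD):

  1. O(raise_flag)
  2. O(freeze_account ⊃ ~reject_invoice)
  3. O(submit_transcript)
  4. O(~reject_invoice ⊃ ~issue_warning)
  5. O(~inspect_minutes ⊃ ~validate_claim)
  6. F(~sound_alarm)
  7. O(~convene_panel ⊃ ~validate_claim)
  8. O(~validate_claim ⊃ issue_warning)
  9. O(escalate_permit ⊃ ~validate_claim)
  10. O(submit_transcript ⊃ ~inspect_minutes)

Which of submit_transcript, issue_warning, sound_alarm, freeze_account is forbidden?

Premise 3 states O(submit_transcript) outright.
Premise 10 is O(submit_transcript ⊃ ~inspect_minutes); since O(submit_transcript), deontic closure gives O(~inspect_minutes).
Applying K to premise 5 (O(~inspect_minutes ⊃ ~validate_claim)) and O(~inspect_minutes) yields O(~validate_claim).
Premise 8 is O(~validate_claim ⊃ issue_warning); since O(~validate_claim), deontic closure gives O(issue_warning).
Premise 4 is O(~reject_invoice ⊃ ~issue_warning); contrapositively O(issue_warning ⊃ reject_invoice). Since O(issue_warning) holds, K gives O(reject_invoice).
Premise 2, O(freeze_account ⊃ ~reject_invoice), contraposes to O(reject_invoice ⊃ ~freeze_account); with O(reject_invoice) we get O(~freeze_account).
So O(~freeze_account) holds, i.e. freeze_account is forbidden. None of the other listed options is forbidden under the premises.

freeze_account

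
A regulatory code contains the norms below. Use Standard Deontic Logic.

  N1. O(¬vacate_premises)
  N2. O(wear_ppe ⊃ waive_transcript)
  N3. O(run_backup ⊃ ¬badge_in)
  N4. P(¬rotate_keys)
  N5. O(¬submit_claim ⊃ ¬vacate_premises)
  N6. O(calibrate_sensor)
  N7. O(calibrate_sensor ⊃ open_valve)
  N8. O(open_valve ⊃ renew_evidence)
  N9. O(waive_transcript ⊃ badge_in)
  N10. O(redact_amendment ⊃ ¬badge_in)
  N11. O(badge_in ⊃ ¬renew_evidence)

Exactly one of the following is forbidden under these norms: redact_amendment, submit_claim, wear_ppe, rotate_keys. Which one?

From premise 6 we have O(calibrate_sensor).
With premise 7, O(calibrate_sensor ⊃ open_valve), the K-axiom yields O(open_valve).
From O(open_valve) and premise 8, O(open_valve ⊃ renew_evidence), we obtain O(renew_evidence).
The contrapositive of premise 11 (O(badge_in ⊃ ¬renew_evidence)) is O(renew_evidence ⊃ ¬badge_in), and O(renew_evidence) is already established, so O(¬badge_in).
Premise 9 is O(waive_transcript ⊃ badge_in); contrapositively O(¬badge_in ⊃ ¬waive_transcript). Since O(¬badge_in) holds, K gives O(¬waive_transcript).
Premise 2 is O(wear_ppe ⊃ waive_transcript); contrapositively O(¬waive_transcript ⊃ ¬wear_ppe). Since O(¬waive_transcript) holds, K gives O(¬wear_ppe).
So O(¬wear_ppe) holds, i.e. wear_ppe is forbidden. None of the other listed options is forbidden under the premises.

wear_ppe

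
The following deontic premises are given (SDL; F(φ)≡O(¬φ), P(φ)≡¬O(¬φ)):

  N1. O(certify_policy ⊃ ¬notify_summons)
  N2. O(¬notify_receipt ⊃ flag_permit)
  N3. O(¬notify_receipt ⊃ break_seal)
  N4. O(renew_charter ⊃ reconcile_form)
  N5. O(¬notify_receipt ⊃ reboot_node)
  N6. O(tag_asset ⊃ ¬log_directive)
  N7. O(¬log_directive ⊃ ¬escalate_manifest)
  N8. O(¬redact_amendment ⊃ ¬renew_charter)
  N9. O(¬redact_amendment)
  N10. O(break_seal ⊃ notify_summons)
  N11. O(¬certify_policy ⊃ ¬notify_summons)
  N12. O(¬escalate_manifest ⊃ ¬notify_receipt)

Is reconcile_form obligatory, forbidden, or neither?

Neither

Premise 4 is O(renew_charter ⊃ reconcile_form), but O(renew_charter) is not derivable from the premises, so it does not yield O(reconcile_form).
No premise or chain of K-axiom applications forces O(reconcile_form), and none forces O(¬reconcile_form). So reconcile_form is neither obligatory nor forbidden under these norms.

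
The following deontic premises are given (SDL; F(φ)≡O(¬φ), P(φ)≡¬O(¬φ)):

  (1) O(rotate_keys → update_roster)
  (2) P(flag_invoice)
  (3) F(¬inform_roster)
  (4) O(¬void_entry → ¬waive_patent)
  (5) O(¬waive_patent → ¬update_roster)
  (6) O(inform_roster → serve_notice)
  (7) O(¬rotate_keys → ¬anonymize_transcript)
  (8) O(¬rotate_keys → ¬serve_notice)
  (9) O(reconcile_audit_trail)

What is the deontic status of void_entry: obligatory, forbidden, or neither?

Obligatory

Premise 3 is F(¬inform_roster), i.e. O(inform_roster).
From O(inform_roster) and premise 6, O(inform_roster → serve_notice), we obtain O(serve_notice).
The contrapositive of premise 8 (O(¬rotate_keys → ¬serve_notice)) is O(serve_notice → rotate_keys), and O(serve_notice) is already established, so O(rotate_keys).
Premise 1 is O(rotate_keys → update_roster); since O(rotate_keys), deontic closure gives O(update_roster).
The contrapositive of premise 5 (O(¬waive_patent → ¬update_roster)) is O(update_roster → waive_patent), and O(update_roster) is already established, so O(waive_patent).
Premise 4, O(¬void_entry → ¬waive_patent), contraposes to O(waive_patent → void_entry); with O(waive_patent) we get O(void_entry).
Premises 2, 7, 9 do not contribute to this derivation.
Hence void_entry is obligatory.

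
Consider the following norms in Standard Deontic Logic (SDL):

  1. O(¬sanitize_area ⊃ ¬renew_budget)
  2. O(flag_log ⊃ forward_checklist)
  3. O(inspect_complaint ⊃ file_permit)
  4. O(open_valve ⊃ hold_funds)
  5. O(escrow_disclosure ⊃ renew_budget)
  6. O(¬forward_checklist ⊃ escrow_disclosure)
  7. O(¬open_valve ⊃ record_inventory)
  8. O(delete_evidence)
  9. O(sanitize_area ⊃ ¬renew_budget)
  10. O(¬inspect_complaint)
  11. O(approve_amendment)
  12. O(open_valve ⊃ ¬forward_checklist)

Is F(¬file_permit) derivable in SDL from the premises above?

No

Premise 3 is O(inspect_complaint ⊃ file_permit), but O(inspect_complaint) is not derivable from the premises, so it does not yield O(file_permit).
No other premise forces O(file_permit). An ideal world satisfying every premise can still have ¬file_permit true, so F(¬file_permit) is not derivable.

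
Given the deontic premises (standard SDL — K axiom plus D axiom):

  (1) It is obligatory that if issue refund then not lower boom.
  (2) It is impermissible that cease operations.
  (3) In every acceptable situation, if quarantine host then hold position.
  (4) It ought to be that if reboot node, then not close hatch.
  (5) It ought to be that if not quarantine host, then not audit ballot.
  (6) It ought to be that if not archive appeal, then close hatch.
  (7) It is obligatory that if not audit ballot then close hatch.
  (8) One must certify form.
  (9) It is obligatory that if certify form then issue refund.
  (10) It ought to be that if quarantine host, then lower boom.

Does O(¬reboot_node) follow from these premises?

Yes

From premise 8 we have O(certify_form).
Premise 9 is O(certify_form → issue_refund); since O(certify_form), deontic closure gives O(issue_refund).
Applying K to premise 1 (O(issue_refund → ¬lower_boom)) and O(issue_refund) yields O(¬lower_boom).
The contrapositive of premise 10 (O(quarantine_host → lower_boom)) is O(¬lower_boom → ¬quarantine_host), and O(¬lower_boom) is already established, so O(¬quarantine_host).
Applying K to premise 5 (O(¬quarantine_host → ¬audit_ballot)) and O(¬quarantine_host) yields O(¬audit_ballot).
With premise 7, O(¬audit_ballot → close_hatch), the K-axiom yields O(close_hatch).
Premise 4 is O(reboot_node → ¬close_hatch); contrapositively O(close_hatch → ¬reboot_node). Since O(close_hatch) holds, K gives O(¬reboot_node).
Premises 2, 3, 6 do not contribute to this derivation.
So O(¬reboot_node) follows.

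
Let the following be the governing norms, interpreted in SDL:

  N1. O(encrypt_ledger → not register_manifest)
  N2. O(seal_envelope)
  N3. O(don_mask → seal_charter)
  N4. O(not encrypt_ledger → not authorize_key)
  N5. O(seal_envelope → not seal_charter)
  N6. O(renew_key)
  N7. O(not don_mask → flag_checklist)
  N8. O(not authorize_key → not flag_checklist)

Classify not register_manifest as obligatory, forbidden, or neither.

Obligatory

Premise 2 states O(seal_envelope) outright.
From O(seal_envelope) and premise 5, O(seal_envelope → not seal_charter), we obtain O(not seal_charter).
The contrapositive of premise 3 (O(don_mask → seal_charter)) is O(not seal_charter → not don_mask), and O(not seal_charter) is already established, so O(not don_mask).
Applying K to premise 7 (O(not don_mask → flag_checklist)) and O(not don_mask) yields O(flag_checklist).
The contrapositive of premise 8 (O(not authorize_key → not flag_checklist)) is O(flag_checklist → authorize_key), and O(flag_checklist) is already established, so O(authorize_key).
Premise 4, O(not encrypt_ledger → not authorize_key), contraposes to O(authorize_key → encrypt_ledger); with O(authorize_key) we get O(encrypt_ledger).
With premise 1, O(encrypt_ledger → not register_manifest), the K-axiom yields O(not register_manifest).
Premise 6 does not contribute to this derivation.
Hence not register_manifest is obligatory.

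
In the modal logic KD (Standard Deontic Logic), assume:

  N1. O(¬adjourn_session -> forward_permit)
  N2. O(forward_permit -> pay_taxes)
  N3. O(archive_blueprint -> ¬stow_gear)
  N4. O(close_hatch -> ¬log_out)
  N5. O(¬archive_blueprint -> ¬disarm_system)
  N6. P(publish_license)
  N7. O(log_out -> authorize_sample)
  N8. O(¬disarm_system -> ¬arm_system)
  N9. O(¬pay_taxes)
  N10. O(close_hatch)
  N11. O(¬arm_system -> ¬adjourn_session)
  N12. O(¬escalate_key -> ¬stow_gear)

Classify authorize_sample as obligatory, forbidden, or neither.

Premise 7 is O(log_out -> authorize_sample), but O(log_out) is not derivable from the premises, so it does not yield O(authorize_sample).
No premise or chain of K-axiom applications forces O(authorize_sample), and none forces O(¬authorize_sample). So authorize_sample is neither obligatory nor forbidden under these norms.

Neither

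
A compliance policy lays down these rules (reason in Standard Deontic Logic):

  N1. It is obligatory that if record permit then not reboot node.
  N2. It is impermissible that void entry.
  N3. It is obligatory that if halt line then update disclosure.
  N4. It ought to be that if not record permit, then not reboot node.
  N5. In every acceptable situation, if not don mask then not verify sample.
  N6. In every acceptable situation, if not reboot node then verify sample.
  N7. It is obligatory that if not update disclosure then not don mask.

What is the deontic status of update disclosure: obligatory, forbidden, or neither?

By case analysis on ¬record_permit: premise 4 gives O(¬record_permit → ¬reboot_node) and premise 1 gives O(record_permit → ¬reboot_node), so O(¬reboot_node) either way.
Applying K to premise 6 (O(¬reboot_node → verify_sample)) and O(¬reboot_node) yields O(verify_sample).
Premise 5, O(¬don_mask → ¬verify_sample), contraposes to O(verify_sample → don_mask); with O(verify_sample) we get O(don_mask).
Premise 7 is O(¬update_disclosure → ¬don_mask); contrapositively O(don_mask → update_disclosure). Since O(don_mask) holds, K gives O(update_disclosure).
Premises 2, 3 do not contribute to this derivation.
Hence update_disclosure is obligatory.

Obligatory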